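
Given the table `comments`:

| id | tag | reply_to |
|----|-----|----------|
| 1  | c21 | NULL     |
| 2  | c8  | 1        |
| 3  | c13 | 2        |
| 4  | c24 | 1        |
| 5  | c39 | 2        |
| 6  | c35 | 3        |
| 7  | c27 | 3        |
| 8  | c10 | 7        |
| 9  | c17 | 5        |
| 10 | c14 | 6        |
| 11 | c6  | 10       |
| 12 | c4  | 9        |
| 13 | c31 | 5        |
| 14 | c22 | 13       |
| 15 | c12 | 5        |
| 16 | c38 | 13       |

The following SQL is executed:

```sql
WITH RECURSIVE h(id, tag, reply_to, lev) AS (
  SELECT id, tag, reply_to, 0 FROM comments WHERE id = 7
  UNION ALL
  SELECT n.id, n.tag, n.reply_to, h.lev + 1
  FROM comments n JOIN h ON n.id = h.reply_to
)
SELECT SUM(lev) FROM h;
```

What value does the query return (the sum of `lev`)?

Base: id=7 (c27), reply_to=3, lev 0.
Iteration 1: join on id=3 -> c13 (id 3, reply_to=2, lev 1).
Iteration 2: join on id=2 -> c8 (id 2, reply_to=1, lev 2).
Iteration 3: join on id=1 -> c21 (id 1, reply_to=NULL, lev 3).
Iteration 4: reply_to is NULL; no match; recursion stops.
SUM(lev) = 0 + 1 + 2 + 3 = 6.

6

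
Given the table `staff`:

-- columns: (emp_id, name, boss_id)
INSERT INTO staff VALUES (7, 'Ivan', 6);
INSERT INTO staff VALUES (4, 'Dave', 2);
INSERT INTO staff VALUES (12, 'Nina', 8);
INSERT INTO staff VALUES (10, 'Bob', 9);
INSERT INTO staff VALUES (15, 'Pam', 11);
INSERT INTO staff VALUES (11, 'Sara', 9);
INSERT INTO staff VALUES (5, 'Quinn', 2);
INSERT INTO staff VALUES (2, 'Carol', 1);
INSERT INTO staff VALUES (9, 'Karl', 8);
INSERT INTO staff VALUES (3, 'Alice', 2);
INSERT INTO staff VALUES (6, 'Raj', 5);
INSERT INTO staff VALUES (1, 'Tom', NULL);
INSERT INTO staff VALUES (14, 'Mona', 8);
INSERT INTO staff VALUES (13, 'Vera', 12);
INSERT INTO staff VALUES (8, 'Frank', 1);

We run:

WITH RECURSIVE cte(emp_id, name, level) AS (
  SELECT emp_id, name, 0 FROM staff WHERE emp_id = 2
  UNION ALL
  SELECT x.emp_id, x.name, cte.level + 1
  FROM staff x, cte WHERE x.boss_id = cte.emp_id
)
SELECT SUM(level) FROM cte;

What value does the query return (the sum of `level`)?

Base: emp_id=2 (Carol) at level 0.
Iteration 1: rows with boss_id in {2} -> Alice (id 3, level 1), Dave (id 4, level 1), Quinn (id 5, level 1).
Iteration 2: rows with boss_id in {3,4,5} -> Raj (id 6, level 2).
Iteration 3: rows with boss_id in {6} -> Ivan (id 7, level 3).
Iteration 4: no rows with boss_id in {7}; recursion stops.
SUM(level) = 0 + 1 + 1 + 1 + 2 + 3 = 8.

8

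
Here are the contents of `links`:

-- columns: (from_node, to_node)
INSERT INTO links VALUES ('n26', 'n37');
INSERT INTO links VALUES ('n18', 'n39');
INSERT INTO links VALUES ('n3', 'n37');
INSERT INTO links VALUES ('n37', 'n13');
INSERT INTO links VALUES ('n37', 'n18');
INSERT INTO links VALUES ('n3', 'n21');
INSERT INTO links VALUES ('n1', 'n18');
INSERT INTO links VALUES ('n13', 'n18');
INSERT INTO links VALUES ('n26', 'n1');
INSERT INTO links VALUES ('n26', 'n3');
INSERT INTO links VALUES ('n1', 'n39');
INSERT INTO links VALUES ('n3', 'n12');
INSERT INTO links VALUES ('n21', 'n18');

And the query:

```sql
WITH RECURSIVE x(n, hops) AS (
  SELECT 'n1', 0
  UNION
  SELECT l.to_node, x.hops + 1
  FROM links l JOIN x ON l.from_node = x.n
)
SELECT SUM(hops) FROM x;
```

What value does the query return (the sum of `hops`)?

Base: (n1, hops=0).
Iteration 1: edges from {n1} -> (n18, hops=1), (n39, hops=1).
Iteration 2: edges from {n18,n39} -> (n39, hops=2).
Iteration 3: no outgoing edges from {n39}; recursion stops.
SUM(hops) = 0 + 1 + 1 + 2 = 4.

4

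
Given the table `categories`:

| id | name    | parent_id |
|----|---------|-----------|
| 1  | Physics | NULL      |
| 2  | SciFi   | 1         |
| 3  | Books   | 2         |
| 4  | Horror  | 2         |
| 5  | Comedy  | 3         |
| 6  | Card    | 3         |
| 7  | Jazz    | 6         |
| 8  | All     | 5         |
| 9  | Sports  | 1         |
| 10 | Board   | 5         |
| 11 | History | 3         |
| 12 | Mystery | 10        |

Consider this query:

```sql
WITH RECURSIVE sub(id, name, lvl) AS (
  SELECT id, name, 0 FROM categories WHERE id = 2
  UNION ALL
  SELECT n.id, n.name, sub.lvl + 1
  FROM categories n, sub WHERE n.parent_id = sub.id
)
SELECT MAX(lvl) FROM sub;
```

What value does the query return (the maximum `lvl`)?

4

Base: id=2 (SciFi) at lvl 0.
Iteration 1: rows with parent_id in {2} -> Books (id 3, lvl 1), Horror (id 4, lvl 1).
Iteration 2: rows with parent_id in {3,4} -> Comedy (id 5, lvl 2), Card (id 6, lvl 2), History (id 11, lvl 2).
Iteration 3: rows with parent_id in {5,6,11} -> Jazz (id 7, lvl 3), All (id 8, lvl 3), Board (id 10, lvl 3).
Iteration 4: rows with parent_id in {7,8,10} -> Mystery (id 12, lvl 4).
Iteration 5: no rows with parent_id in {12}; recursion stops.
lvl values: 0, 1, 1, 2, 2, 2, 3, 3, 3, 4; the maximum is 4.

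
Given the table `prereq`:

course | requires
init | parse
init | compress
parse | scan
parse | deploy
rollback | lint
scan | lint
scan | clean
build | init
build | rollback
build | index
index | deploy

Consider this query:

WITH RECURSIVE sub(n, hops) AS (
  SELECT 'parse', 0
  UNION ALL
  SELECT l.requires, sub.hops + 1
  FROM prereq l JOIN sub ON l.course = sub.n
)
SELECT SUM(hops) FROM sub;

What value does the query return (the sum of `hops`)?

6

Base: (parse, hops=0).
Iteration 1: edges from {parse} -> (deploy, hops=1), (scan, hops=1).
Iteration 2: edges from {deploy,scan} -> (clean, hops=2), (lint, hops=2).
Iteration 3: no outgoing edges from {clean,lint}; recursion stops.
SUM(hops) = 0 + 1 + 1 + 2 + 2 = 6.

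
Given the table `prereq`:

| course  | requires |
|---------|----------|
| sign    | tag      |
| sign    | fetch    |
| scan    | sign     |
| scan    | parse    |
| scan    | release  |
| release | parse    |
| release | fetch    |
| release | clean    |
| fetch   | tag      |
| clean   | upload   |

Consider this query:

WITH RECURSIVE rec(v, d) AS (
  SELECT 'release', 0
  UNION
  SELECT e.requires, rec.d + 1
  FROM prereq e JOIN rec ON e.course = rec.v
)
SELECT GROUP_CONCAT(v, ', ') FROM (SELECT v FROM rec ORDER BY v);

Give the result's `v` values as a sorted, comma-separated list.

clean, fetch, parse, release, tag, upload

Base: (release, d=0).
Iteration 1: edges from {release} -> (clean, d=1), (fetch, d=1), (parse, d=1).
Iteration 2: edges from {clean,fetch,parse} -> (tag, d=2), (upload, d=2).
Iteration 3: no outgoing edges from {tag,upload}; recursion stops.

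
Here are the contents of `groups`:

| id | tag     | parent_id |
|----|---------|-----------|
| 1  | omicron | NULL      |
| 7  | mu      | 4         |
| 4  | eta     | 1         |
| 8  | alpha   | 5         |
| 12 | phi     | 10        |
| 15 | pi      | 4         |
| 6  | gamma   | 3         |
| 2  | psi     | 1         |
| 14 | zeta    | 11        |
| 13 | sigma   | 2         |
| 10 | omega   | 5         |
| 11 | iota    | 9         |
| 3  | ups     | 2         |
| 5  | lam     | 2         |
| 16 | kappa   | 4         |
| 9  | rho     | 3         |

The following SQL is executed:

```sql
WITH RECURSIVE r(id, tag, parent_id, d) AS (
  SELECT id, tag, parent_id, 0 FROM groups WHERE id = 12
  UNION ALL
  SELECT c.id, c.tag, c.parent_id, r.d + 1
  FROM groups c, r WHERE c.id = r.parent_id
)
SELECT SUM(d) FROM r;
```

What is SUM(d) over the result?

10

Base: id=12 (phi), parent_id=10, d 0.
Iteration 1: join on id=10 -> omega (id 10, parent_id=5, d 1).
Iteration 2: join on id=5 -> lam (id 5, parent_id=2, d 2).
Iteration 3: join on id=2 -> psi (id 2, parent_id=1, d 3).
Iteration 4: join on id=1 -> omicron (id 1, parent_id=NULL, d 4).
Iteration 5: parent_id is NULL; no match; recursion stops.
SUM(d) = 0 + 1 + 2 + 3 + 4 = 10.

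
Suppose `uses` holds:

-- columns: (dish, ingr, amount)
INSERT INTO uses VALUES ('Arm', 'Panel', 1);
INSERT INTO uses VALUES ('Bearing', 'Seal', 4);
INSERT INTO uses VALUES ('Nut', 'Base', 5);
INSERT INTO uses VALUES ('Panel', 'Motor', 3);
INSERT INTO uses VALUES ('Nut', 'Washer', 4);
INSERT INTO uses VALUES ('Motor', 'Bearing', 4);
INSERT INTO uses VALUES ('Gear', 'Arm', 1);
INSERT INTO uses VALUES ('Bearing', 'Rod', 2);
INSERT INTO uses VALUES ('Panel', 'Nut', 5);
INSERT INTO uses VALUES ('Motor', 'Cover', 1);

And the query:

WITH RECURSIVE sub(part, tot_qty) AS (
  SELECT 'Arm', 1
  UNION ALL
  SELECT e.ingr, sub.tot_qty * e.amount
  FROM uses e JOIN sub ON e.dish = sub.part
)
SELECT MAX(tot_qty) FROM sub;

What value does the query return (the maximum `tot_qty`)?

Base: (Arm, tot_qty=1).
Iteration 1: components of {Arm} -> Panel = 1*1 = 1.
Iteration 2: components of {Panel} -> Motor = 1*3 = 3, Nut = 1*5 = 5.
Iteration 3: components of {Motor,Nut} -> Base = 5*5 = 25, Bearing = 3*4 = 12, Cover = 3*1 = 3, Washer = 5*4 = 20.
Iteration 4: components of {Base,Bearing,Cover,Washer} -> Rod = 12*2 = 24, Seal = 12*4 = 48.
Iteration 5: no further components; recursion stops.
tot_qty values: 1, 1, 3, 5, 3, 12, 20, 25, 48, 24; the maximum is 48.

48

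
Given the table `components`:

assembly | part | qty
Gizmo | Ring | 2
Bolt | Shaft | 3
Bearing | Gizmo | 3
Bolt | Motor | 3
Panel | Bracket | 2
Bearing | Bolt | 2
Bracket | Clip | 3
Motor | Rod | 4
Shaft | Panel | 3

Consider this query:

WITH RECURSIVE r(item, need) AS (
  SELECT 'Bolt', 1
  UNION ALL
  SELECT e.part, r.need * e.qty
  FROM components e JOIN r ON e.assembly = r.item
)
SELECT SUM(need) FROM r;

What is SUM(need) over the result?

100

Base: (Bolt, need=1).
Iteration 1: components of {Bolt} -> Motor = 1*3 = 3, Shaft = 1*3 = 3.
Iteration 2: components of {Motor,Shaft} -> Panel = 3*3 = 9, Rod = 3*4 = 12.
Iteration 3: components of {Panel,Rod} -> Bracket = 9*2 = 18.
Iteration 4: components of {Bracket} -> Clip = 18*3 = 54.
Iteration 5: no further components; recursion stops.
SUM(need) = 1 + 3 + 3 + 12 + 9 + 18 + 54 = 100.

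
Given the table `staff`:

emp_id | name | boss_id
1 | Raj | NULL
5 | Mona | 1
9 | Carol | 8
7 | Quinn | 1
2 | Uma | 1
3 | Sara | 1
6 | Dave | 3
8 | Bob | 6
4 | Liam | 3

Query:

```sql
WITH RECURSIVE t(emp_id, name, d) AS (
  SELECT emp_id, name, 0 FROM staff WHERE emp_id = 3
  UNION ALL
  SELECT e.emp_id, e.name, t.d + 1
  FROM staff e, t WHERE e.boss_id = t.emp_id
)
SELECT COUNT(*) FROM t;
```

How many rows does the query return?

5

Base: emp_id=3 (Sara) at d 0.
Iteration 1: rows with boss_id in {3} -> Liam (id 4, d 1), Dave (id 6, d 1).
Iteration 2: rows with boss_id in {4,6} -> Bob (id 8, d 2).
Iteration 3: rows with boss_id in {8} -> Carol (id 9, d 3).
Iteration 4: no rows with boss_id in {9}; recursion stops.
Total rows emitted: 5.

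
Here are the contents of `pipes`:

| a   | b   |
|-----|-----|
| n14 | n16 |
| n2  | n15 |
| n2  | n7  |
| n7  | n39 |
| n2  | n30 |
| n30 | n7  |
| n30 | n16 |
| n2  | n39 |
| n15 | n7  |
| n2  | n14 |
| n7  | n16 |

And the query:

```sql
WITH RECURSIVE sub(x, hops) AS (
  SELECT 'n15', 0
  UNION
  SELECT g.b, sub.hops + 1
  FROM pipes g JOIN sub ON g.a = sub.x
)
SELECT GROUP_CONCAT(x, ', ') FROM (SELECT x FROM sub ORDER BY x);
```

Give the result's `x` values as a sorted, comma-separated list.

n15, n16, n39, n7

Base: (n15, hops=0).
Iteration 1: edges from {n15} -> (n7, hops=1).
Iteration 2: edges from {n7} -> (n16, hops=2), (n39, hops=2).
Iteration 3: no outgoing edges from {n16,n39}; recursion stops.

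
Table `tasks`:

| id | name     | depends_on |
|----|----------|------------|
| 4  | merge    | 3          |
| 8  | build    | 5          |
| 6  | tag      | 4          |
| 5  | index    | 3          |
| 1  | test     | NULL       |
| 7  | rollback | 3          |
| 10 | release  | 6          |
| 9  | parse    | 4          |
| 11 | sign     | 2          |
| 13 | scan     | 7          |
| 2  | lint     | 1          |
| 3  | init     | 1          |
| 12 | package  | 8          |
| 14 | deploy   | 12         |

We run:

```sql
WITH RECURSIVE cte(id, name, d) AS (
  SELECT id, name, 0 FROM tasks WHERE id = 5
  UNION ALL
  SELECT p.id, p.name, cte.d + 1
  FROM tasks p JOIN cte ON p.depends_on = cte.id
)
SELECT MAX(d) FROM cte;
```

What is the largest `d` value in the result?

3

Base: id=5 (index) at d 0.
Iteration 1: rows with depends_on in {5} -> build (id 8, d 1).
Iteration 2: rows with depends_on in {8} -> package (id 12, d 2).
Iteration 3: rows with depends_on in {12} -> deploy (id 14, d 3).
Iteration 4: no rows with depends_on in {14}; recursion stops.
d values: 0, 1, 2, 3; the maximum is 3.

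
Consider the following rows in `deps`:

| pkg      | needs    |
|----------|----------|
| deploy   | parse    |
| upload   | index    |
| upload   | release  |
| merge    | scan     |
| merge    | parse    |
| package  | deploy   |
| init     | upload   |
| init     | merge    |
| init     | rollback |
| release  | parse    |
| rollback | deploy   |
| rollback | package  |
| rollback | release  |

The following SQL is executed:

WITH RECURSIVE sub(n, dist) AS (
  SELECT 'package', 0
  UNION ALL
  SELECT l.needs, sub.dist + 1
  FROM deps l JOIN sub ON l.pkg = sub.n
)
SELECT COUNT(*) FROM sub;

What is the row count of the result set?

3

Base: (package, dist=0).
Iteration 1: edges from {package} -> (deploy, dist=1).
Iteration 2: edges from {deploy} -> (parse, dist=2).
Iteration 3: no outgoing edges from {parse}; recursion stops.
Total rows emitted: 3.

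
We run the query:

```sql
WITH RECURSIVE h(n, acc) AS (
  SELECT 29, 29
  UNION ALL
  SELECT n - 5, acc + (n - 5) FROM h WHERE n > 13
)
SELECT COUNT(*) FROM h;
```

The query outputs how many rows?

Base: n=29, acc=29.
Iteration 1: 29 > 13 holds -> n = 29 - 5 = 24, acc = 29 + 24 = 53.
Iteration 2: 24 > 13 holds -> n = 24 - 5 = 19, acc = 53 + 19 = 72.
Iteration 3: 19 > 13 holds -> n = 19 - 5 = 14, acc = 72 + 14 = 86.
Iteration 4: 14 > 13 holds -> n = 14 - 5 = 9, acc = 86 + 9 = 95.
Iteration 5: 9 > 13 fails; recursion stops.
Total rows emitted: 5.

5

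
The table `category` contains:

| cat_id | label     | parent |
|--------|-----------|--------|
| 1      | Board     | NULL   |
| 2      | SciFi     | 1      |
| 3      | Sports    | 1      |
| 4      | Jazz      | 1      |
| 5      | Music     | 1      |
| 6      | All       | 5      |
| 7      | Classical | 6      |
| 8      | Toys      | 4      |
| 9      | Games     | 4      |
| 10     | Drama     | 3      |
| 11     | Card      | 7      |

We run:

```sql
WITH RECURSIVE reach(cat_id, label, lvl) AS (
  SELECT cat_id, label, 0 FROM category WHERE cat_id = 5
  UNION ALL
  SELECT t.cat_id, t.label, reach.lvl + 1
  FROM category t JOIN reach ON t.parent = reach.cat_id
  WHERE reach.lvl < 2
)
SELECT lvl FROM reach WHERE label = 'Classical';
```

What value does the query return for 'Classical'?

Base: cat_id=5 (Music) at lvl 0.
Iteration 1: rows with parent in {5} -> All (id 6, lvl 1).
Iteration 2: rows with parent in {6} -> Classical (id 7, lvl 2).
Iteration 3: lvl < 2 fails for all current rows; recursion stops.

2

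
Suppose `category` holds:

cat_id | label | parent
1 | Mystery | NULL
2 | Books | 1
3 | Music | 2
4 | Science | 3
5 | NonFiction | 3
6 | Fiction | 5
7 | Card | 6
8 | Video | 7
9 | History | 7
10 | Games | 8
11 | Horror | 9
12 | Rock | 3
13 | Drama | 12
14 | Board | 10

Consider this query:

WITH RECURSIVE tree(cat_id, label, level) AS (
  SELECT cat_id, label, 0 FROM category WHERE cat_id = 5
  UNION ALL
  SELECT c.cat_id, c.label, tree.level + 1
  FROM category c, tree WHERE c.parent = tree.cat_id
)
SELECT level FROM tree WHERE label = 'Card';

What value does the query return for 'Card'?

Base: cat_id=5 (NonFiction) at level 0.
Iteration 1: rows with parent in {5} -> Fiction (id 6, level 1).
Iteration 2: rows with parent in {6} -> Card (id 7, level 2).
Iteration 3: rows with parent in {7} -> Video (id 8, level 3), History (id 9, level 3).
Iteration 4: rows with parent in {8,9} -> Games (id 10, level 4), Horror (id 11, level 4).
Iteration 5: rows with parent in {10,11} -> Board (id 14, level 5).
Iteration 6: no rows with parent in {14}; recursion stops.

2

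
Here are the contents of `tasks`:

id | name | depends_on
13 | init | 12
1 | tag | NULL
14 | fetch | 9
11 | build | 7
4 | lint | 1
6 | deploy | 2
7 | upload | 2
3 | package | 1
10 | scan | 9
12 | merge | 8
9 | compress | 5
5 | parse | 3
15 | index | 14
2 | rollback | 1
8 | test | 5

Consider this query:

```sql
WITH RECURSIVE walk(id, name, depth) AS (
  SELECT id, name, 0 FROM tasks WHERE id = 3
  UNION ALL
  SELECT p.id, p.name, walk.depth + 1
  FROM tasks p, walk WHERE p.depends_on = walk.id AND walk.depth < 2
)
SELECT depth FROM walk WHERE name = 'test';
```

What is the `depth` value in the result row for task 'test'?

Base: id=3 (package) at depth 0.
Iteration 1: rows with depends_on in {3} -> parse (id 5, depth 1).
Iteration 2: rows with depends_on in {5} -> test (id 8, depth 2), compress (id 9, depth 2).
Iteration 3: depth < 2 fails for all current rows; recursion stops.

2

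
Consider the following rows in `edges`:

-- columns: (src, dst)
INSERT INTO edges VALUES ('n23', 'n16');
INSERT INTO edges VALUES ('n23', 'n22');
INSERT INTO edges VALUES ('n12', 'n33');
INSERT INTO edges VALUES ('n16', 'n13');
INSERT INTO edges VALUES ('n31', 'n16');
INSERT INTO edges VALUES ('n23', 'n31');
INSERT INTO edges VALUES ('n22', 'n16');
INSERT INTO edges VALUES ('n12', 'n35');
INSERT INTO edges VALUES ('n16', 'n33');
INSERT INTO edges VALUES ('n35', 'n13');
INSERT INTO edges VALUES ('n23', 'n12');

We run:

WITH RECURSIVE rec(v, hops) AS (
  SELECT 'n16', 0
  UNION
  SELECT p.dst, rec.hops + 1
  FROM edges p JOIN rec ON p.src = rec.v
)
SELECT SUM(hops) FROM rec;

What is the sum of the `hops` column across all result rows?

Base: (n16, hops=0).
Iteration 1: edges from {n16} -> (n13, hops=1), (n33, hops=1).
Iteration 2: no outgoing edges from {n13,n33}; recursion stops.
SUM(hops) = 0 + 1 + 1 = 2.

2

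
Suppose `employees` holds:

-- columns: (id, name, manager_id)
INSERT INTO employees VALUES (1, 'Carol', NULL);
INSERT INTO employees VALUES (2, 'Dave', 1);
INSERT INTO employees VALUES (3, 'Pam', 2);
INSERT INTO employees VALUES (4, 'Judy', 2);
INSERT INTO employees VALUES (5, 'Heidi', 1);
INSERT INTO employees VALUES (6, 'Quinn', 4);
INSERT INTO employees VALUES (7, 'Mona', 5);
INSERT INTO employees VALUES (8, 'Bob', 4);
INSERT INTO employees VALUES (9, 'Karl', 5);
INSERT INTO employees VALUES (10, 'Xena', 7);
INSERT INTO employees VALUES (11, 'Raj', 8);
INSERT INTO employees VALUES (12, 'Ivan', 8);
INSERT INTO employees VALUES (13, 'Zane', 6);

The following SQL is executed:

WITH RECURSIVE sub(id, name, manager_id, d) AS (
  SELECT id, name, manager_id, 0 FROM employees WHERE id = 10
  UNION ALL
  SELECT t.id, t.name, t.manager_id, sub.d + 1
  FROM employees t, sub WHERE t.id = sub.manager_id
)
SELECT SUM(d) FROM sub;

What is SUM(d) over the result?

Base: id=10 (Xena), manager_id=7, d 0.
Iteration 1: join on id=7 -> Mona (id 7, manager_id=5, d 1).
Iteration 2: join on id=5 -> Heidi (id 5, manager_id=1, d 2).
Iteration 3: join on id=1 -> Carol (id 1, manager_id=NULL, d 3).
Iteration 4: manager_id is NULL; no match; recursion stops.
SUM(d) = 0 + 1 + 2 + 3 = 6.

6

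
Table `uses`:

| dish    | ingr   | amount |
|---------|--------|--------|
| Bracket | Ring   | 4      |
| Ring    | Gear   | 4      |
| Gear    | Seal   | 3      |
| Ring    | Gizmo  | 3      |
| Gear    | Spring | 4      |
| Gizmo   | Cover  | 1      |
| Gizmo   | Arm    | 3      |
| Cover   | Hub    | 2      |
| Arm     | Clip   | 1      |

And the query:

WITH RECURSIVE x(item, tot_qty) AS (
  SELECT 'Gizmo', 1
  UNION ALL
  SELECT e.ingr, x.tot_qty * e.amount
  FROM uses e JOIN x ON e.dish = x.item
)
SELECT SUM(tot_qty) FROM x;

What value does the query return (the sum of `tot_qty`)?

Base: (Gizmo, tot_qty=1).
Iteration 1: components of {Gizmo} -> Arm = 1*3 = 3, Cover = 1*1 = 1.
Iteration 2: components of {Arm,Cover} -> Clip = 3*1 = 3, Hub = 1*2 = 2.
Iteration 3: no further components; recursion stops.
SUM(tot_qty) = 1 + 1 + 3 + 2 + 3 = 10.

10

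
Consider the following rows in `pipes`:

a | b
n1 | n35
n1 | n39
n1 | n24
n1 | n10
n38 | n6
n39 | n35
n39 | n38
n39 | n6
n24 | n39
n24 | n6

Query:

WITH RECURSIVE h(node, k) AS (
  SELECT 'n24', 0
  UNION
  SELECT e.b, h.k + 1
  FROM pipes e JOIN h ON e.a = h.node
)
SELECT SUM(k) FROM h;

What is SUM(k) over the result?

Base: (n24, k=0).
Iteration 1: edges from {n24} -> (n39, k=1), (n6, k=1).
Iteration 2: edges from {n39,n6} -> (n35, k=2), (n38, k=2), (n6, k=2).
Iteration 3: edges from {n35,n38,n6} -> (n6, k=3).
Iteration 4: no outgoing edges from {n6}; recursion stops.
SUM(k) = 0 + 1 + 1 + 2 + 2 + 2 + 3 = 11.

11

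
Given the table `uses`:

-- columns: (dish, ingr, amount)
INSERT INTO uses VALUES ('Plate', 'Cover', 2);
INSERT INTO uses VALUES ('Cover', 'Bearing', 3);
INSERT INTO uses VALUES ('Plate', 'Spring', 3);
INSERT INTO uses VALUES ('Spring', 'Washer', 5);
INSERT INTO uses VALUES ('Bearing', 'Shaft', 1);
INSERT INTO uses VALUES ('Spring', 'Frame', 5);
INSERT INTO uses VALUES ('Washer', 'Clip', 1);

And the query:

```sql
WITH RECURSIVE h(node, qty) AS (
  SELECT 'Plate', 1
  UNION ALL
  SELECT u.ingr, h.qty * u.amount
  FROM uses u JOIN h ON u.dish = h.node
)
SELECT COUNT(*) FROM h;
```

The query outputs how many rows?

8

Base: (Plate, qty=1).
Iteration 1: components of {Plate} -> Cover = 1*2 = 2, Spring = 1*3 = 3.
Iteration 2: components of {Cover,Spring} -> Bearing = 2*3 = 6, Frame = 3*5 = 15, Washer = 3*5 = 15.
Iteration 3: components of {Bearing,Frame,Washer} -> Clip = 15*1 = 15, Shaft = 6*1 = 6.
Iteration 4: no further components; recursion stops.
Total rows emitted: 8.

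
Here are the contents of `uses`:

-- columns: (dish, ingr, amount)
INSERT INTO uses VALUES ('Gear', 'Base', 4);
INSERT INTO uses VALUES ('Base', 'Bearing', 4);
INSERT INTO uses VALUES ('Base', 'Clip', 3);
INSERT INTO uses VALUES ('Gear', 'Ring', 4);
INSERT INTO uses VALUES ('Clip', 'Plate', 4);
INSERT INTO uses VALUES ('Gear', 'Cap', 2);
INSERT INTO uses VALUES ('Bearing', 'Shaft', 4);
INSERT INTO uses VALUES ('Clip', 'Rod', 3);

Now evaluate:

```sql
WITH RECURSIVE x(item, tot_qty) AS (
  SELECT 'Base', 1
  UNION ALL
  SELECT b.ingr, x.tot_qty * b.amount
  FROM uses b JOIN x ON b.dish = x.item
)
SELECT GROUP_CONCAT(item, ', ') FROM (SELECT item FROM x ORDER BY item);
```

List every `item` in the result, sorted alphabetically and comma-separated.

Base, Bearing, Clip, Plate, Rod, Shaft

Base: (Base, tot_qty=1).
Iteration 1: components of {Base} -> Bearing = 1*4 = 4, Clip = 1*3 = 3.
Iteration 2: components of {Bearing,Clip} -> Plate = 3*4 = 12, Rod = 3*3 = 9, Shaft = 4*4 = 16.
Iteration 3: no further components; recursion stops.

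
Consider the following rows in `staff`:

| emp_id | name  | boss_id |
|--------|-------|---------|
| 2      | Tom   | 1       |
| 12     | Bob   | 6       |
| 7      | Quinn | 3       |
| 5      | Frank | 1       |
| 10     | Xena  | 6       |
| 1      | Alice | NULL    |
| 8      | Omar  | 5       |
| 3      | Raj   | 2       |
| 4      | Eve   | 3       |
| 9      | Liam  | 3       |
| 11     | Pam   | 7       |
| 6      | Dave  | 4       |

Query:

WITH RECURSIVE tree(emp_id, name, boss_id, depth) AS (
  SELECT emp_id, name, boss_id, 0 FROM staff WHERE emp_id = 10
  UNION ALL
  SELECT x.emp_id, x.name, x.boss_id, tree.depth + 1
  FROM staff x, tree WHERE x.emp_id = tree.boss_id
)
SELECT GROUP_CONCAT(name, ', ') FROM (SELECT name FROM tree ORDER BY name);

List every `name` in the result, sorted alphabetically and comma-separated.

Alice, Dave, Eve, Raj, Tom, Xena

Base: emp_id=10 (Xena), boss_id=6, depth 0.
Iteration 1: join on emp_id=6 -> Dave (id 6, boss_id=4, depth 1).
Iteration 2: join on emp_id=4 -> Eve (id 4, boss_id=3, depth 2).
Iteration 3: join on emp_id=3 -> Raj (id 3, boss_id=2, depth 3).
Iteration 4: join on emp_id=2 -> Tom (id 2, boss_id=1, depth 4).
Iteration 5: join on emp_id=1 -> Alice (id 1, boss_id=NULL, depth 5).
Iteration 6: boss_id is NULL; no match; recursion stops.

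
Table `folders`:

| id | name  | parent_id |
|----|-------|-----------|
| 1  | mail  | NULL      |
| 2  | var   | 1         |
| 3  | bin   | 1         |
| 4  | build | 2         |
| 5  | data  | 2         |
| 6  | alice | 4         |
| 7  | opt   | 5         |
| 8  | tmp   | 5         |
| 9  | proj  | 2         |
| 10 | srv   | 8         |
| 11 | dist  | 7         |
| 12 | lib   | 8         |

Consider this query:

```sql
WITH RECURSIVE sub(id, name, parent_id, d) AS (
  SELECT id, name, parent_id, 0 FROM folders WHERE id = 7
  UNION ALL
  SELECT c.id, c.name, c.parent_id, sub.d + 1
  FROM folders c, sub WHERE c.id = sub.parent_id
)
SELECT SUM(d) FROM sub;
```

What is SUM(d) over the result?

Base: id=7 (opt), parent_id=5, d 0.
Iteration 1: join on id=5 -> data (id 5, parent_id=2, d 1).
Iteration 2: join on id=2 -> var (id 2, parent_id=1, d 2).
Iteration 3: join on id=1 -> mail (id 1, parent_id=NULL, d 3).
Iteration 4: parent_id is NULL; no match; recursion stops.
SUM(d) = 0 + 1 + 2 + 3 = 6.

6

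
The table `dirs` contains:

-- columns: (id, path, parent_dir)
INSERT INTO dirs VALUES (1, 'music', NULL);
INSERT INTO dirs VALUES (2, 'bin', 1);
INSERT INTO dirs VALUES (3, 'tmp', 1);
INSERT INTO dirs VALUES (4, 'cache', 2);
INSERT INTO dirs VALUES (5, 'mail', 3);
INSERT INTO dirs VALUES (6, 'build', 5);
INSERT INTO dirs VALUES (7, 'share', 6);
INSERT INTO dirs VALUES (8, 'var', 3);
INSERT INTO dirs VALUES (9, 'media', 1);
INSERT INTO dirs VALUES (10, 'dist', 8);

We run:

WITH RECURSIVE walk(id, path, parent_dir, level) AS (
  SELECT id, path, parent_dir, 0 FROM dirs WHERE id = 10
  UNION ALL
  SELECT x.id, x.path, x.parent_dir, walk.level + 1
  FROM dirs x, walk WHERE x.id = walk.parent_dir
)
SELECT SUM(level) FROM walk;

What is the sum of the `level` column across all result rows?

6

Base: id=10 (dist), parent_dir=8, level 0.
Iteration 1: join on id=8 -> var (id 8, parent_dir=3, level 1).
Iteration 2: join on id=3 -> tmp (id 3, parent_dir=1, level 2).
Iteration 3: join on id=1 -> music (id 1, parent_dir=NULL, level 3).
Iteration 4: parent_dir is NULL; no match; recursion stops.
SUM(level) = 0 + 1 + 2 + 3 = 6.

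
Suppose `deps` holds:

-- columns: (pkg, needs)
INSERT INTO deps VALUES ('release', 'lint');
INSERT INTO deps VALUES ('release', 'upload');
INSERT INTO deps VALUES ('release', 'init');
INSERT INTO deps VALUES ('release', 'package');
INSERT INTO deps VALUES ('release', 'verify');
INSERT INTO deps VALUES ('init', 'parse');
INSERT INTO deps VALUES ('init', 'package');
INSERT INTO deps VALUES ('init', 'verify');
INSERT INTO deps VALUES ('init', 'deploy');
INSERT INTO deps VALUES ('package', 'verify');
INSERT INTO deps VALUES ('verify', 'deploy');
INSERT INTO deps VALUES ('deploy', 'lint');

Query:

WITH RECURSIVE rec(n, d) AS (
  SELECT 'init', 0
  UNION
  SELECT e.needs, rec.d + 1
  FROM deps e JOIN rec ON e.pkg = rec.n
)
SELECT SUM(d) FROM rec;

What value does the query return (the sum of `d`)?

20

Base: (init, d=0).
Iteration 1: edges from {init} -> (deploy, d=1), (package, d=1), (parse, d=1), (verify, d=1).
Iteration 2: edges from {deploy,package,parse,verify} -> (deploy, d=2), (lint, d=2), (verify, d=2).
Iteration 3: edges from {deploy,lint,verify} -> (deploy, d=3), (lint, d=3).
Iteration 4: edges from {deploy,lint} -> (lint, d=4).
Iteration 5: no outgoing edges from {lint}; recursion stops.
SUM(d) = 0 + 1 + 1 + 1 + 1 + 2 + 2 + 2 + 3 + 3 + 4 = 20.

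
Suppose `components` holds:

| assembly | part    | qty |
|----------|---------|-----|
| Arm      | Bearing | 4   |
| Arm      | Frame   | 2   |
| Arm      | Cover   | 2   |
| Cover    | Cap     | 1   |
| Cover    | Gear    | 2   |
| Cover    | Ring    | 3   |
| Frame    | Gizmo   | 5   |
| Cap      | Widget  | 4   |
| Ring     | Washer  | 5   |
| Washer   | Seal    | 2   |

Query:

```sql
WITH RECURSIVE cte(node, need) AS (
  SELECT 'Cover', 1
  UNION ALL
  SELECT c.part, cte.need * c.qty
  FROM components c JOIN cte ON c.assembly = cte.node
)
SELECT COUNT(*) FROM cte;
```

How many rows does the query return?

Base: (Cover, need=1).
Iteration 1: components of {Cover} -> Cap = 1*1 = 1, Gear = 1*2 = 2, Ring = 1*3 = 3.
Iteration 2: components of {Cap,Gear,Ring} -> Washer = 3*5 = 15, Widget = 1*4 = 4.
Iteration 3: components of {Washer,Widget} -> Seal = 15*2 = 30.
Iteration 4: no further components; recursion stops.
Total rows emitted: 7.

7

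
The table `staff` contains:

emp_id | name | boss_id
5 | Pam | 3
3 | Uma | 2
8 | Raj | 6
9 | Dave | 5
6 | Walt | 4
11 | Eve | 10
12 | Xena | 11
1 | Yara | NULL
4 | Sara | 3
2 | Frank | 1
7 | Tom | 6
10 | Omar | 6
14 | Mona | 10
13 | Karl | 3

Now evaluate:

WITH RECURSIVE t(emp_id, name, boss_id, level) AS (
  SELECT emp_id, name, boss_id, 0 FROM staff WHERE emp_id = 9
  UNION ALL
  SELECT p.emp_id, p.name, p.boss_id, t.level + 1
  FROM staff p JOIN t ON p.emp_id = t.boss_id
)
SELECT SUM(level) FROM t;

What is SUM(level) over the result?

Base: emp_id=9 (Dave), boss_id=5, level 0.
Iteration 1: join on emp_id=5 -> Pam (id 5, boss_id=3, level 1).
Iteration 2: join on emp_id=3 -> Uma (id 3, boss_id=2, level 2).
Iteration 3: join on emp_id=2 -> Frank (id 2, boss_id=1, level 3).
Iteration 4: join on emp_id=1 -> Yara (id 1, boss_id=NULL, level 4).
Iteration 5: boss_id is NULL; no match; recursion stops.
SUM(level) = 0 + 1 + 2 + 3 + 4 = 10.

10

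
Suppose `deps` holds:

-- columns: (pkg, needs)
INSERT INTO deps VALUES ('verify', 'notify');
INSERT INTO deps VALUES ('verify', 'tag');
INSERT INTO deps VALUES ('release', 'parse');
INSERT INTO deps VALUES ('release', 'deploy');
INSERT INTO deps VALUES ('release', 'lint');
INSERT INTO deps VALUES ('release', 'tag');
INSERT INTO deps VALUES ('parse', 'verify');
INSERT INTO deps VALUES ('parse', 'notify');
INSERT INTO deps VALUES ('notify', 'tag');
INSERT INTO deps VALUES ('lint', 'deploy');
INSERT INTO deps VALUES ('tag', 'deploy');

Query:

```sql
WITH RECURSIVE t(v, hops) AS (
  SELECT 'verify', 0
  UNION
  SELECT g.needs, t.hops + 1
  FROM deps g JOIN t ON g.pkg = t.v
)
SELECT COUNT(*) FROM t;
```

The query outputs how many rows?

6

Base: (verify, hops=0).
Iteration 1: edges from {verify} -> (notify, hops=1), (tag, hops=1).
Iteration 2: edges from {notify,tag} -> (deploy, hops=2), (tag, hops=2).
Iteration 3: edges from {deploy,tag} -> (deploy, hops=3).
Iteration 4: no outgoing edges from {deploy}; recursion stops.
Total rows emitted: 6.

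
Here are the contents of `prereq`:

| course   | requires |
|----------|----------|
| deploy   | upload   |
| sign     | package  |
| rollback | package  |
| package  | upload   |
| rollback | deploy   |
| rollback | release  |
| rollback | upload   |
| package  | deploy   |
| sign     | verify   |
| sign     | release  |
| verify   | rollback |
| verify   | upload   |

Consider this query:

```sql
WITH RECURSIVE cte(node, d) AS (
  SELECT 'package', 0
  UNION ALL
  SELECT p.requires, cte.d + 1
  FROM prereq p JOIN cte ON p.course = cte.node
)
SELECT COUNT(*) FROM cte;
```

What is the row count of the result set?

Base: (package, d=0).
Iteration 1: edges from {package} -> (deploy, d=1), (upload, d=1).
Iteration 2: edges from {deploy,upload} -> (upload, d=2).
Iteration 3: no outgoing edges from {upload}; recursion stops.
Total rows emitted: 4.

4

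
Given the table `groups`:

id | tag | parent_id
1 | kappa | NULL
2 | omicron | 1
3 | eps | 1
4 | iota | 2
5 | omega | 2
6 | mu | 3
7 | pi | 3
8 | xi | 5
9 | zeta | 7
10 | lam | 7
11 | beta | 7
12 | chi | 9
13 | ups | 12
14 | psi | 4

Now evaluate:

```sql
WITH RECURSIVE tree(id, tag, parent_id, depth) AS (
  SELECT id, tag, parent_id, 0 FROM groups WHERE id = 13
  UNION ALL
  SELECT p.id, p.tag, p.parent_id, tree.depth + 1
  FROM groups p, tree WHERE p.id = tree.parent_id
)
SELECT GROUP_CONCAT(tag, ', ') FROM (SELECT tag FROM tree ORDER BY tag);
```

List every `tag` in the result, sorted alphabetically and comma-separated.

Base: id=13 (ups), parent_id=12, depth 0.
Iteration 1: join on id=12 -> chi (id 12, parent_id=9, depth 1).
Iteration 2: join on id=9 -> zeta (id 9, parent_id=7, depth 2).
Iteration 3: join on id=7 -> pi (id 7, parent_id=3, depth 3).
Iteration 4: join on id=3 -> eps (id 3, parent_id=1, depth 4).
Iteration 5: join on id=1 -> kappa (id 1, parent_id=NULL, depth 5).
Iteration 6: parent_id is NULL; no match; recursion stops.

chi, eps, kappa, pi, ups, zeta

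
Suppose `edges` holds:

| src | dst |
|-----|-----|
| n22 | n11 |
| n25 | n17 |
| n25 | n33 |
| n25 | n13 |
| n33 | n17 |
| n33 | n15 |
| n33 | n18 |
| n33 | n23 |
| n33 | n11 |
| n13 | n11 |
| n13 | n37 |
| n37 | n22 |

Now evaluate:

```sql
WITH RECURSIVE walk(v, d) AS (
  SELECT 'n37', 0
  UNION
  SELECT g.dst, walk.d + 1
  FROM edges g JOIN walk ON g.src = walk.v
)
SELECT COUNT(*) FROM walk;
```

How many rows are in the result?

3

Base: (n37, d=0).
Iteration 1: edges from {n37} -> (n22, d=1).
Iteration 2: edges from {n22} -> (n11, d=2).
Iteration 3: no outgoing edges from {n11}; recursion stops.
Total rows emitted: 3.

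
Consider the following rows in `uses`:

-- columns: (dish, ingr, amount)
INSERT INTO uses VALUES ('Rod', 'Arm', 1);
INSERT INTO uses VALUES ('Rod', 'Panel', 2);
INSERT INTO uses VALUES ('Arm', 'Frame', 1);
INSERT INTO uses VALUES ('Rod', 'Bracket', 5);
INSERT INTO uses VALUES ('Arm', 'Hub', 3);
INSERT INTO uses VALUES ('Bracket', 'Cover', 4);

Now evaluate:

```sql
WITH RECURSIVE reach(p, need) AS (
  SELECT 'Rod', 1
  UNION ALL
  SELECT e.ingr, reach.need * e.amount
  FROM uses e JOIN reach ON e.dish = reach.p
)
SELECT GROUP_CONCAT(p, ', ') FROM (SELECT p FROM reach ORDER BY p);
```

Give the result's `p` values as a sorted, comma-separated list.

Arm, Bracket, Cover, Frame, Hub, Panel, Rod

Base: (Rod, need=1).
Iteration 1: components of {Rod} -> Arm = 1*1 = 1, Bracket = 1*5 = 5, Panel = 1*2 = 2.
Iteration 2: components of {Arm,Bracket,Panel} -> Cover = 5*4 = 20, Frame = 1*1 = 1, Hub = 1*3 = 3.
Iteration 3: no further components; recursion stops.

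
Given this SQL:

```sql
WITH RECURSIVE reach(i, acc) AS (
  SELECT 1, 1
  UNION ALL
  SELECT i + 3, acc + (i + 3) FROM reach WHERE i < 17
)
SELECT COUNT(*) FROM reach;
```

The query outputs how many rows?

Base: i=1, acc=1.
Iteration 1: 1 < 17 holds -> i = 1 + 3 = 4, acc = 1 + 4 = 5.
Iteration 2: 4 < 17 holds -> i = 4 + 3 = 7, acc = 5 + 7 = 12.
Iteration 3: 7 < 17 holds -> i = 7 + 3 = 10, acc = 12 + 10 = 22.
Iteration 4: 10 < 17 holds -> i = 10 + 3 = 13, acc = 22 + 13 = 35.
Iteration 5: 13 < 17 holds -> i = 13 + 3 = 16, acc = 35 + 16 = 51.
Iteration 6: 16 < 17 holds -> i = 16 + 3 = 19, acc = 51 + 19 = 70.
Iteration 7: 19 < 17 fails; recursion stops.
Total rows emitted: 7.

7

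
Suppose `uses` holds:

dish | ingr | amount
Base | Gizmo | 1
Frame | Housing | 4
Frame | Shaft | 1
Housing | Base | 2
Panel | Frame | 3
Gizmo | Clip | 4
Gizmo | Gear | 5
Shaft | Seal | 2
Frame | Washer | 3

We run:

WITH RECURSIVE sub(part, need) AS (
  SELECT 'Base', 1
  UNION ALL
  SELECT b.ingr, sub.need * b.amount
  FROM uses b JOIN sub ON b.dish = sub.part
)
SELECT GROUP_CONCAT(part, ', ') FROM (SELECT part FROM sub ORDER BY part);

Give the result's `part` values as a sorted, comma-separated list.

Base, Clip, Gear, Gizmo

Base: (Base, need=1).
Iteration 1: components of {Base} -> Gizmo = 1*1 = 1.
Iteration 2: components of {Gizmo} -> Clip = 1*4 = 4, Gear = 1*5 = 5.
Iteration 3: no further components; recursion stops.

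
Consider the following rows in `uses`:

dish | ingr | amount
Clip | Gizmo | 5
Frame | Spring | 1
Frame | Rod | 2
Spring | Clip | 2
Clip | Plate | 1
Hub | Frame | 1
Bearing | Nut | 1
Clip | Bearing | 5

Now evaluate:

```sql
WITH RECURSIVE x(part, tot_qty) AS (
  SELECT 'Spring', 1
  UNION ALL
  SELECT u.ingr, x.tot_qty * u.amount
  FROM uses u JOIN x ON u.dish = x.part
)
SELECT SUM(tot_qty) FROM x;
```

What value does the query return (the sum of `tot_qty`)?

35

Base: (Spring, tot_qty=1).
Iteration 1: components of {Spring} -> Clip = 1*2 = 2.
Iteration 2: components of {Clip} -> Bearing = 2*5 = 10, Gizmo = 2*5 = 10, Plate = 2*1 = 2.
Iteration 3: components of {Bearing,Gizmo,Plate} -> Nut = 10*1 = 10.
Iteration 4: no further components; recursion stops.
SUM(tot_qty) = 1 + 2 + 2 + 10 + 10 + 10 = 35.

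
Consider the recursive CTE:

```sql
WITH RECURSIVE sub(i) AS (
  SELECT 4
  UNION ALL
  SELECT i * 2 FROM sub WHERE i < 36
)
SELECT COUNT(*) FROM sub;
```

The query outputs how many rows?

5

Base: i=4.
Iteration 1: 4 < 36 holds -> i = 4 * 2 = 8.
Iteration 2: 8 < 36 holds -> i = 8 * 2 = 16.
Iteration 3: 16 < 36 holds -> i = 16 * 2 = 32.
Iteration 4: 32 < 36 holds -> i = 32 * 2 = 64.
Iteration 5: 64 < 36 fails; recursion stops.
Total rows emitted: 5.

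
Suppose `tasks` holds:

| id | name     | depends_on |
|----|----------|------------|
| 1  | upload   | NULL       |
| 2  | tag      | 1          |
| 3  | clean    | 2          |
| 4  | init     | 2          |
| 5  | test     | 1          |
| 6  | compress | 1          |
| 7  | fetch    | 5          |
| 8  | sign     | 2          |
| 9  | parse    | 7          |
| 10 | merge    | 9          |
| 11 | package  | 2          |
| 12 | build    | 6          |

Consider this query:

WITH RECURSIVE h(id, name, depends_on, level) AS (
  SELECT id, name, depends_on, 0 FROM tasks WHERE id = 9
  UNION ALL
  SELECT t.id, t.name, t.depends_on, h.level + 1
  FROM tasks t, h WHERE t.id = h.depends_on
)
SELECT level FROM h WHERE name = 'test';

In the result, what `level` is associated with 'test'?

Base: id=9 (parse), depends_on=7, level 0.
Iteration 1: join on id=7 -> fetch (id 7, depends_on=5, level 1).
Iteration 2: join on id=5 -> test (id 5, depends_on=1, level 2).
Iteration 3: join on id=1 -> upload (id 1, depends_on=NULL, level 3).
Iteration 4: depends_on is NULL; no match; recursion stops.

2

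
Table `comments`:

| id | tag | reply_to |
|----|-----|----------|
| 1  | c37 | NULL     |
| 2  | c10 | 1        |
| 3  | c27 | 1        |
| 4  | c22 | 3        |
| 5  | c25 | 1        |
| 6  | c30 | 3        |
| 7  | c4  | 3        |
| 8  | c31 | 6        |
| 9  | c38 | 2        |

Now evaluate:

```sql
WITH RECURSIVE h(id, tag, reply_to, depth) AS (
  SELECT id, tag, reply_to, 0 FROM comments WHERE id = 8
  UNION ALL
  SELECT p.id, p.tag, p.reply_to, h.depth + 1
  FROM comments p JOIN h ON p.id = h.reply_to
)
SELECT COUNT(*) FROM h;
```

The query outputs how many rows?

Base: id=8 (c31), reply_to=6, depth 0.
Iteration 1: join on id=6 -> c30 (id 6, reply_to=3, depth 1).
Iteration 2: join on id=3 -> c27 (id 3, reply_to=1, depth 2).
Iteration 3: join on id=1 -> c37 (id 1, reply_to=NULL, depth 3).
Iteration 4: reply_to is NULL; no match; recursion stops.
Total rows emitted: 4.

4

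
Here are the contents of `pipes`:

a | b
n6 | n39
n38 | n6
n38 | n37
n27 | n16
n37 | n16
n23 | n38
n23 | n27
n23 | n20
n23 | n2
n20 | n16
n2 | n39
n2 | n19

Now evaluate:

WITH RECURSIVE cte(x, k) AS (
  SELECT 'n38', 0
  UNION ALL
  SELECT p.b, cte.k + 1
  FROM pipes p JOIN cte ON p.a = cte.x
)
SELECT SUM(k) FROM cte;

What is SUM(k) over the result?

6

Base: (n38, k=0).
Iteration 1: edges from {n38} -> (n37, k=1), (n6, k=1).
Iteration 2: edges from {n37,n6} -> (n16, k=2), (n39, k=2).
Iteration 3: no outgoing edges from {n16,n39}; recursion stops.
SUM(k) = 0 + 1 + 1 + 2 + 2 = 6.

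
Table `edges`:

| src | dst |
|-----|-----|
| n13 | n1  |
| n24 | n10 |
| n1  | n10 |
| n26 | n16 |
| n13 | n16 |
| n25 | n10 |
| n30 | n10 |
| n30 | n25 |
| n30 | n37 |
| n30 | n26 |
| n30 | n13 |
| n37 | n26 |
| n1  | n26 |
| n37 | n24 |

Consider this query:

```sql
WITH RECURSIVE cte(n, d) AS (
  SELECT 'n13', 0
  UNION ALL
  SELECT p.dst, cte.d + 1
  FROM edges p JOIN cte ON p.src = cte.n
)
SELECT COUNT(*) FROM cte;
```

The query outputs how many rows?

Base: (n13, d=0).
Iteration 1: edges from {n13} -> (n1, d=1), (n16, d=1).
Iteration 2: edges from {n1,n16} -> (n10, d=2), (n26, d=2).
Iteration 3: edges from {n10,n26} -> (n16, d=3).
Iteration 4: no outgoing edges from {n16}; recursion stops.
Total rows emitted: 6.

6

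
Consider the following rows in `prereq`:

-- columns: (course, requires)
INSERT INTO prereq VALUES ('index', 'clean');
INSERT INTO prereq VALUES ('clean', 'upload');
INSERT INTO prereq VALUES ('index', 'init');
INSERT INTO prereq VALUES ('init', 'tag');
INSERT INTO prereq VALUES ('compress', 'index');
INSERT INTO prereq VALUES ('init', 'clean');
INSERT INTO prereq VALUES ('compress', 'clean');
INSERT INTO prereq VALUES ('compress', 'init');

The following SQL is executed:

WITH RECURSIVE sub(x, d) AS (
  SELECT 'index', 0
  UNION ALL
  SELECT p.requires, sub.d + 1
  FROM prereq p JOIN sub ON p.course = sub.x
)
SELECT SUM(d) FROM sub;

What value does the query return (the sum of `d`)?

Base: (index, d=0).
Iteration 1: edges from {index} -> (clean, d=1), (init, d=1).
Iteration 2: edges from {clean,init} -> (clean, d=2), (tag, d=2), (upload, d=2).
Iteration 3: edges from {clean,tag,upload} -> (upload, d=3).
Iteration 4: no outgoing edges from {upload}; recursion stops.
SUM(d) = 0 + 1 + 1 + 2 + 2 + 2 + 3 = 11.

11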